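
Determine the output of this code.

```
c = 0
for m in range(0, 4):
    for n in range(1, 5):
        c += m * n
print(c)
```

m=0,n=1: c = 0+0 = 0
m=0,n=2: c = 0+0 = 0
m=0,n=3: c = 0+0 = 0
m=0,n=4: c = 0+0 = 0
m=1,n=1: c = 0+1 = 1
m=1,n=2: c = 1+2 = 3
m=1,n=3: c = 3+3 = 6
m=1,n=4: c = 6+4 = 10
m=2,n=1: c = 10+2 = 12
m=2,n=2: c = 12+4 = 16
m=2,n=3: c = 16+6 = 22
m=2,n=4: c = 22+8 = 30
m=3,n=1: c = 30+3 = 33
m=3,n=2: c = 33+6 = 39
m=3,n=3: c = 39+9 = 48
m=3,n=4: c = 48+12 = 60

60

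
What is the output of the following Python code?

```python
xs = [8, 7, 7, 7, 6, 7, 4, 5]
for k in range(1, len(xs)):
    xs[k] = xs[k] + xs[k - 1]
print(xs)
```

[8, 15, 22, 29, 35, 42, 46, 51]

k=1: xs[1] = 7+8 = 15 → [8, 15, 7, 7, 6, 7, 4, 5]
k=2: xs[2] = 7+15 = 22 → [8, 15, 22, 7, 6, 7, 4, 5]
k=3: xs[3] = 7+22 = 29 → [8, 15, 22, 29, 6, 7, 4, 5]
k=4: xs[4] = 6+29 = 35 → [8, 15, 22, 29, 35, 7, 4, 5]
k=5: xs[5] = 7+35 = 42 → [8, 15, 22, 29, 35, 42, 4, 5]
k=6: xs[6] = 4+42 = 46 → [8, 15, 22, 29, 35, 42, 46, 5]
k=7: xs[7] = 5+46 = 51 → [8, 15, 22, 29, 35, 42, 46, 51]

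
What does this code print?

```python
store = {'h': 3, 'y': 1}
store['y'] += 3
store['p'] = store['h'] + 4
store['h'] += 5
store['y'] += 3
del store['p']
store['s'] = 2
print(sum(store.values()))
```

17

store['y'] = 1+3 = 4 → {'h': 3, 'y': 4}
store['p'] = store['h']+4 = 7 → {'h': 3, 'y': 4, 'p': 7}
store['h'] = 3+5 = 8 → {'h': 8, 'y': 4, 'p': 7}
store['y'] = 4+3 = 7 → {'h': 8, 'y': 7, 'p': 7}
del 'p' → {'h': 8, 'y': 7}
store['s'] = 2 → {'h': 8, 'y': 7, 's': 2}
sum of values = 17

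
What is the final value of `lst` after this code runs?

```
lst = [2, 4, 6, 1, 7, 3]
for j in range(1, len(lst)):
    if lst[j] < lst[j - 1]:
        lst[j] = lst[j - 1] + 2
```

[2, 4, 6, 8, 10, 12]

j=1: 4>=2, unchanged → [2, 4, 6, 1, 7, 3]
j=2: 6>=4, unchanged → [2, 4, 6, 1, 7, 3]
j=3: 1<6, lst[3] = 6+2 = 8 → [2, 4, 6, 8, 7, 3]
j=4: 7<8, lst[4] = 8+2 = 10 → [2, 4, 6, 8, 10, 3]
j=5: 3<10, lst[5] = 10+2 = 12 → [2, 4, 6, 8, 10, 12]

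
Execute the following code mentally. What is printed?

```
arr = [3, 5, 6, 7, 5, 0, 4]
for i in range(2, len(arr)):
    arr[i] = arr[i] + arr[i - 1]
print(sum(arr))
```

i=2: arr[2] = 6+5 = 11 → [3, 5, 11, 7, 5, 0, 4]
i=3: arr[3] = 7+11 = 18 → [3, 5, 11, 18, 5, 0, 4]
i=4: arr[4] = 5+18 = 23 → [3, 5, 11, 18, 23, 0, 4]
i=5: arr[5] = 0+23 = 23 → [3, 5, 11, 18, 23, 23, 4]
i=6: arr[6] = 4+23 = 27 → [3, 5, 11, 18, 23, 23, 27]
sum = 110

110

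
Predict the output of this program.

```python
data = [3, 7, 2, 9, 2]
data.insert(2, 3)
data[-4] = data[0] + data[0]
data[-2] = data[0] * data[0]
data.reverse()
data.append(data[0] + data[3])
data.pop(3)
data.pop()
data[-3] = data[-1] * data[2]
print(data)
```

insert 3 at 2 → [3, 7, 3, 2, 9, 2]
data[-4] = data[0]+data[0] = 3+3 = 6 → [3, 7, 6, 2, 9, 2]
data[-2] = data[0]*data[0] = 3*3 = 9 → [3, 7, 6, 2, 9, 2]
reverse → [2, 9, 2, 6, 7, 3]
append data[0]+data[3] = 2+6 = 8 → [2, 9, 2, 6, 7, 3, 8]
pop(3) removes 6 → [2, 9, 2, 7, 3, 8]
pop() removes 8 → [2, 9, 2, 7, 3]
data[-3] = data[-1]*data[2] = 3*2 = 6 → [2, 9, 6, 7, 3]

[2, 9, 6, 7, 3]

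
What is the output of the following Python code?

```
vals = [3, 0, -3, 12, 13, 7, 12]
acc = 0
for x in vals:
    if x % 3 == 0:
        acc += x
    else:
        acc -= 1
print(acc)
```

22

x=3: %3==0, acc = 0+3 = 3
x=0: %3==0, acc = 3+0 = 3
x=-3: %3==0, acc = 3+(-3) = 0
x=12: %3==0, acc = 0+12 = 12
x=13: not %3==0, acc = 12-1 = 11
x=7: not %3==0, acc = 11-1 = 10
x=12: %3==0, acc = 10+12 = 22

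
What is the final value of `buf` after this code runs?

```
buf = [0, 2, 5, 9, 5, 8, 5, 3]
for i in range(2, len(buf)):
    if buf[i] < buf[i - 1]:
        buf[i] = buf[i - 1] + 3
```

i=2: 5>=2, unchanged → [0, 2, 5, 9, 5, 8, 5, 3]
i=3: 9>=5, unchanged → [0, 2, 5, 9, 5, 8, 5, 3]
i=4: 5<9, buf[4] = 9+3 = 12 → [0, 2, 5, 9, 12, 8, 5, 3]
i=5: 8<12, buf[5] = 12+3 = 15 → [0, 2, 5, 9, 12, 15, 5, 3]
i=6: 5<15, buf[6] = 15+3 = 18 → [0, 2, 5, 9, 12, 15, 18, 3]
i=7: 3<18, buf[7] = 18+3 = 21 → [0, 2, 5, 9, 12, 15, 18, 21]

[0, 2, 5, 9, 12, 15, 18, 21]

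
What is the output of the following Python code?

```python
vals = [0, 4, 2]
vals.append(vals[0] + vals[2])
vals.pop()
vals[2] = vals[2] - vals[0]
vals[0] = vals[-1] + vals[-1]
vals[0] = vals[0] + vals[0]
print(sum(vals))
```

14

append vals[0]+vals[2] = 0+2 = 2 → [0, 4, 2, 2]
pop() removes 2 → [0, 4, 2]
vals[2] = vals[2]-vals[0] = 2-0 = 2 → [0, 4, 2]
vals[0] = vals[-1]+vals[-1] = 2+2 = 4 → [4, 4, 2]
vals[0] = vals[0]+vals[0] = 4+4 = 8 → [8, 4, 2]
sum = 14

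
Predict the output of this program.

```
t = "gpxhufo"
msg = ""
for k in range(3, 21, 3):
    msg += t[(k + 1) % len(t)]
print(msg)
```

k=3: add t[4]='u' → 'u'
k=6: add t[0]='g' → 'ug'
k=9: add t[3]='h' → 'ugh'
k=12: add t[6]='o' → 'ugho'
k=15: add t[2]='x' → 'ughox'
k=18: add t[5]='f' → 'ughoxf'

ughoxf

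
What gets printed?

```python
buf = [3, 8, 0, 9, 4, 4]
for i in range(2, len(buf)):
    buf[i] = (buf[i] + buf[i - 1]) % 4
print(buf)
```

[3, 8, 0, 1, 1, 1]

i=2: buf[2] = (0+8)%4 = 0 → [3, 8, 0, 9, 4, 4]
i=3: buf[3] = (9+0)%4 = 1 → [3, 8, 0, 1, 4, 4]
i=4: buf[4] = (4+1)%4 = 1 → [3, 8, 0, 1, 1, 4]
i=5: buf[5] = (4+1)%4 = 1 → [3, 8, 0, 1, 1, 1]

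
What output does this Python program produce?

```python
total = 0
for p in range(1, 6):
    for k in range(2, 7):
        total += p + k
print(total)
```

175

p=1,k=2: total = 0+3 = 3
p=1,k=3: total = 3+4 = 7
p=1,k=4: total = 7+5 = 12
p=1,k=5: total = 12+6 = 18
p=1,k=6: total = 18+7 = 25
p=2,k=2: total = 25+4 = 29
p=2,k=3: total = 29+5 = 34
p=2,k=4: total = 34+6 = 40
p=2,k=5: total = 40+7 = 47
p=2,k=6: total = 47+8 = 55
p=3,k=2: total = 55+5 = 60
p=3,k=3: total = 60+6 = 66
p=3,k=4: total = 66+7 = 73
p=3,k=5: total = 73+8 = 81
p=3,k=6: total = 81+9 = 90
p=4,k=2: total = 90+6 = 96
p=4,k=3: total = 96+7 = 103
p=4,k=4: total = 103+8 = 111
p=4,k=5: total = 111+9 = 120
p=4,k=6: total = 120+10 = 130
p=5,k=2: total = 130+7 = 137
p=5,k=3: total = 137+8 = 145
p=5,k=4: total = 145+9 = 154
p=5,k=5: total = 154+10 = 164
p=5,k=6: total = 164+11 = 175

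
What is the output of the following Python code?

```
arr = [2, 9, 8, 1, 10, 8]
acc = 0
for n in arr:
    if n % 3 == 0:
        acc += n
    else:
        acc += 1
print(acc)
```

n=2: not %3==0, acc = 0+1 = 1
n=9: %3==0, acc = 1+9 = 10
n=8: not %3==0, acc = 10+1 = 11
n=1: not %3==0, acc = 11+1 = 12
n=10: not %3==0, acc = 12+1 = 13
n=8: not %3==0, acc = 13+1 = 14

14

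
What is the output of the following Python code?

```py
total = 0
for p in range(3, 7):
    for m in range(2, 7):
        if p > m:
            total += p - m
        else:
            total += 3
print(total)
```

p=3,m=2: 3>2, total = 0+1 = 1
p=3,m=3: not 3>3, total = 1+3 = 4
p=3,m=4: not 3>4, total = 4+3 = 7
p=3,m=5: not 3>5, total = 7+3 = 10
p=3,m=6: not 3>6, total = 10+3 = 13
p=4,m=2: 4>2, total = 13+2 = 15
p=4,m=3: 4>3, total = 15+1 = 16
p=4,m=4: not 4>4, total = 16+3 = 19
p=4,m=5: not 4>5, total = 19+3 = 22
p=4,m=6: not 4>6, total = 22+3 = 25
p=5,m=2: 5>2, total = 25+3 = 28
p=5,m=3: 5>3, total = 28+2 = 30
p=5,m=4: 5>4, total = 30+1 = 31
p=5,m=5: not 5>5, total = 31+3 = 34
p=5,m=6: not 5>6, total = 34+3 = 37
p=6,m=2: 6>2, total = 37+4 = 41
p=6,m=3: 6>3, total = 41+3 = 44
p=6,m=4: 6>4, total = 44+2 = 46
p=6,m=5: 6>5, total = 46+1 = 47
p=6,m=6: not 6>6, total = 47+3 = 50

50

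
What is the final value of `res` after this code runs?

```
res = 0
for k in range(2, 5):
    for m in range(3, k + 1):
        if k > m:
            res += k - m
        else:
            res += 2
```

5

k=3,m=3: not 3>3, res = 0+2 = 2
k=4,m=3: 4>3, res = 2+1 = 3
k=4,m=4: not 4>4, res = 3+2 = 5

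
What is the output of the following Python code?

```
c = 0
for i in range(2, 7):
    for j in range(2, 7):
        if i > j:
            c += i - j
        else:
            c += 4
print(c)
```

80

i=2,j=2: not 2>2, c = 0+4 = 4
i=2,j=3: not 2>3, c = 4+4 = 8
i=2,j=4: not 2>4, c = 8+4 = 12
i=2,j=5: not 2>5, c = 12+4 = 16
i=2,j=6: not 2>6, c = 16+4 = 20
i=3,j=2: 3>2, c = 20+1 = 21
i=3,j=3: not 3>3, c = 21+4 = 25
i=3,j=4: not 3>4, c = 25+4 = 29
i=3,j=5: not 3>5, c = 29+4 = 33
i=3,j=6: not 3>6, c = 33+4 = 37
i=4,j=2: 4>2, c = 37+2 = 39
i=4,j=3: 4>3, c = 39+1 = 40
i=4,j=4: not 4>4, c = 40+4 = 44
i=4,j=5: not 4>5, c = 44+4 = 48
i=4,j=6: not 4>6, c = 48+4 = 52
i=5,j=2: 5>2, c = 52+3 = 55
i=5,j=3: 5>3, c = 55+2 = 57
i=5,j=4: 5>4, c = 57+1 = 58
i=5,j=5: not 5>5, c = 58+4 = 62
i=5,j=6: not 5>6, c = 62+4 = 66
i=6,j=2: 6>2, c = 66+4 = 70
i=6,j=3: 6>3, c = 70+3 = 73
i=6,j=4: 6>4, c = 73+2 = 75
i=6,j=5: 6>5, c = 75+1 = 76
i=6,j=6: not 6>6, c = 76+4 = 80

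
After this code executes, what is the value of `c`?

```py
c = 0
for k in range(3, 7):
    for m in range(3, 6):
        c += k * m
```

k=3,m=3: c = 0+9 = 9
k=3,m=4: c = 9+12 = 21
k=3,m=5: c = 21+15 = 36
k=4,m=3: c = 36+12 = 48
k=4,m=4: c = 48+16 = 64
k=4,m=5: c = 64+20 = 84
k=5,m=3: c = 84+15 = 99
k=5,m=4: c = 99+20 = 119
k=5,m=5: c = 119+25 = 144
k=6,m=3: c = 144+18 = 162
k=6,m=4: c = 162+24 = 186
k=6,m=5: c = 186+30 = 216

216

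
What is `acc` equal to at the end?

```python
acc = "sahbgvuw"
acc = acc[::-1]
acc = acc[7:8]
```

reverse → 'wuvgbhas'
slice [7:8] → 's'

's'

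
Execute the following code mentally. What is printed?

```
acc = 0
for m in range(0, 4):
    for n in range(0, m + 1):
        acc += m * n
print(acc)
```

25

m=0,n=0: acc = 0+0 = 0
m=1,n=0: acc = 0+0 = 0
m=1,n=1: acc = 0+1 = 1
m=2,n=0: acc = 1+0 = 1
m=2,n=1: acc = 1+2 = 3
m=2,n=2: acc = 3+4 = 7
m=3,n=0: acc = 7+0 = 7
m=3,n=1: acc = 7+3 = 10
m=3,n=2: acc = 10+6 = 16
m=3,n=3: acc = 16+9 = 25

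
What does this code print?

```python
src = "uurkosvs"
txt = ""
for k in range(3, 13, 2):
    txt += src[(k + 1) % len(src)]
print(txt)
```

k=3: add src[4]='o' → 'o'
k=5: add src[6]='v' → 'ov'
k=7: add src[0]='u' → 'ovu'
k=9: add src[2]='r' → 'ovur'
k=11: add src[4]='o' → 'ovuro'

ovuro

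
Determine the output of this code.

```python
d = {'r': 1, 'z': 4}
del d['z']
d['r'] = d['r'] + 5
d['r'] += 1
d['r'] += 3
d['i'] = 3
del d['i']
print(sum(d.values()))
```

10

del 'z' → {'r': 1}
d['r'] = d['r']+5 = 6 → {'r': 6}
d['r'] = 6+1 = 7 → {'r': 7}
d['r'] = 7+3 = 10 → {'r': 10}
d['i'] = 3 → {'r': 10, 'i': 3}
del 'i' → {'r': 10}
sum of values = 10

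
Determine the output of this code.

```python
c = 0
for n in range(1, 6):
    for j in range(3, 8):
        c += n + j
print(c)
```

n=1,j=3: c = 0+4 = 4
n=1,j=4: c = 4+5 = 9
n=1,j=5: c = 9+6 = 15
n=1,j=6: c = 15+7 = 22
n=1,j=7: c = 22+8 = 30
n=2,j=3: c = 30+5 = 35
n=2,j=4: c = 35+6 = 41
n=2,j=5: c = 41+7 = 48
n=2,j=6: c = 48+8 = 56
n=2,j=7: c = 56+9 = 65
n=3,j=3: c = 65+6 = 71
n=3,j=4: c = 71+7 = 78
n=3,j=5: c = 78+8 = 86
n=3,j=6: c = 86+9 = 95
n=3,j=7: c = 95+10 = 105
n=4,j=3: c = 105+7 = 112
n=4,j=4: c = 112+8 = 120
n=4,j=5: c = 120+9 = 129
n=4,j=6: c = 129+10 = 139
n=4,j=7: c = 139+11 = 150
n=5,j=3: c = 150+8 = 158
n=5,j=4: c = 158+9 = 167
n=5,j=5: c = 167+10 = 177
n=5,j=6: c = 177+11 = 188
n=5,j=7: c = 188+12 = 200

200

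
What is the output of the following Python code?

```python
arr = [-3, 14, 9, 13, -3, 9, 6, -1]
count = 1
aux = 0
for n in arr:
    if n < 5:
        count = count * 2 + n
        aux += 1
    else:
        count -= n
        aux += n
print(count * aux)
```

n=-3: <5, count = 1*2+(-3) = -1; aux=1
n=14: not <5, count = (-1)-14 = -15; aux=15
n=9: not <5, count = (-15)-9 = -24; aux=24
n=13: not <5, count = (-24)-13 = -37; aux=37
n=-3: <5, count = (-37)*2+(-3) = -77; aux=38
n=9: not <5, count = (-77)-9 = -86; aux=47
n=6: not <5, count = (-86)-6 = -92; aux=53
n=-1: <5, count = (-92)*2+(-1) = -185; aux=54
count*aux = (-185)*54 = -9990

-9990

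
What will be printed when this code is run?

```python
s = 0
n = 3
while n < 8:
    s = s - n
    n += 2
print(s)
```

n=3: s = 0-3 = -3
n=5: s = (-3)-5 = -8
n=7: s = (-8)-7 = -15

-15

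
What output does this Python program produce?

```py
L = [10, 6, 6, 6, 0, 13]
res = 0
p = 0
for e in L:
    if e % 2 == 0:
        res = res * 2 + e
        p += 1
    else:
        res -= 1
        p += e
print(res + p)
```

261

e=10: even, res = 0*2+10 = 10; p=1
e=6: even, res = 10*2+6 = 26; p=2
e=6: even, res = 26*2+6 = 58; p=3
e=6: even, res = 58*2+6 = 122; p=4
e=0: even, res = 122*2+0 = 244; p=5
e=13: not even, res = 244-1 = 243; p=18
res+p = 243+18 = 261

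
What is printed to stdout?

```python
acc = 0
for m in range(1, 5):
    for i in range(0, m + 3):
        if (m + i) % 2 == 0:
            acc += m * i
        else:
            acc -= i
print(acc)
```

70

m=1,i=0: odd sum, acc = 0-0 = 0
m=1,i=1: even sum, acc = 0+1 = 1
m=1,i=2: odd sum, acc = 1-2 = -1
m=1,i=3: even sum, acc = (-1)+3 = 2
m=2,i=0: even sum, acc = 2+0 = 2
m=2,i=1: odd sum, acc = 2-1 = 1
m=2,i=2: even sum, acc = 1+4 = 5
m=2,i=3: odd sum, acc = 5-3 = 2
m=2,i=4: even sum, acc = 2+8 = 10
m=3,i=0: odd sum, acc = 10-0 = 10
m=3,i=1: even sum, acc = 10+3 = 13
m=3,i=2: odd sum, acc = 13-2 = 11
m=3,i=3: even sum, acc = 11+9 = 20
m=3,i=4: odd sum, acc = 20-4 = 16
m=3,i=5: even sum, acc = 16+15 = 31
m=4,i=0: even sum, acc = 31+0 = 31
m=4,i=1: odd sum, acc = 31-1 = 30
m=4,i=2: even sum, acc = 30+8 = 38
m=4,i=3: odd sum, acc = 38-3 = 35
m=4,i=4: even sum, acc = 35+16 = 51
m=4,i=5: odd sum, acc = 51-5 = 46
m=4,i=6: even sum, acc = 46+24 = 70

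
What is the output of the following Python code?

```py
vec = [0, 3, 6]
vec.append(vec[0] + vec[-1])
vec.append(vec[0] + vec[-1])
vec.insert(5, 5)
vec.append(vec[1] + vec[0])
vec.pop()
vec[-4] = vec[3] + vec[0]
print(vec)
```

[0, 3, 6, 6, 6, 5]

append vec[0]+vec[-1] = 0+6 = 6 → [0, 3, 6, 6]
append vec[0]+vec[-1] = 0+6 = 6 → [0, 3, 6, 6, 6]
insert 5 at 5 → [0, 3, 6, 6, 6, 5]
append vec[1]+vec[0] = 3+0 = 3 → [0, 3, 6, 6, 6, 5, 3]
pop() removes 3 → [0, 3, 6, 6, 6, 5]
vec[-4] = vec[3]+vec[0] = 6+0 = 6 → [0, 3, 6, 6, 6, 5]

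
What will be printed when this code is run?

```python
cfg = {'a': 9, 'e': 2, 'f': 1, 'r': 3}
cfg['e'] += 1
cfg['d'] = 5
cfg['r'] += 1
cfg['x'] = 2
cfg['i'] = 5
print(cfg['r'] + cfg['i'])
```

cfg['e'] = 2+1 = 3 → {'a': 9, 'e': 3, 'f': 1, 'r': 3}
cfg['d'] = 5 → {'a': 9, 'e': 3, 'f': 1, 'r': 3, 'd': 5}
cfg['r'] = 3+1 = 4 → {'a': 9, 'e': 3, 'f': 1, 'r': 4, 'd': 5}
cfg['x'] = 2 → {'a': 9, 'e': 3, 'f': 1, 'r': 4, 'd': 5, 'x': 2}
cfg['i'] = 5 → {'a': 9, 'e': 3, 'f': 1, 'r': 4, 'd': 5, 'x': 2, 'i': 5}
cfg['r']+cfg['i'] = 4+5 = 9

9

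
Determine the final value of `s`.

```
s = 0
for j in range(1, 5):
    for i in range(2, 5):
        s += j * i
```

90

j=1,i=2: s = 0+2 = 2
j=1,i=3: s = 2+3 = 5
j=1,i=4: s = 5+4 = 9
j=2,i=2: s = 9+4 = 13
j=2,i=3: s = 13+6 = 19
j=2,i=4: s = 19+8 = 27
j=3,i=2: s = 27+6 = 33
j=3,i=3: s = 33+9 = 42
j=3,i=4: s = 42+12 = 54
j=4,i=2: s = 54+8 = 62
j=4,i=3: s = 62+12 = 74
j=4,i=4: s = 74+16 = 90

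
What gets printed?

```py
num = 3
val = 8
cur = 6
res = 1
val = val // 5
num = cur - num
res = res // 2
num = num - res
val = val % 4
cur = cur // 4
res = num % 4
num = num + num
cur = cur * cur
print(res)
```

val = 8//5 = 1
num = 6-3 = 3
res = 1//2 = 0
num = 3-0 = 3
val = 1%4 = 1
cur = 6//4 = 1
res = 3%4 = 3
num = 3+3 = 6
cur = 1*1 = 1

3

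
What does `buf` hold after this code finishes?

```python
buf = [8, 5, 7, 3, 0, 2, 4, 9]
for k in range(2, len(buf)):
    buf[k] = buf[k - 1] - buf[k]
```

[8, 5, -2, -5, -5, -7, -11, -20]

k=2: buf[2] = 5-7 = -2 → [8, 5, -2, 3, 0, 2, 4, 9]
k=3: buf[3] = (-2)-3 = -5 → [8, 5, -2, -5, 0, 2, 4, 9]
k=4: buf[4] = (-5)-0 = -5 → [8, 5, -2, -5, -5, 2, 4, 9]
k=5: buf[5] = (-5)-2 = -7 → [8, 5, -2, -5, -5, -7, 4, 9]
k=6: buf[6] = (-7)-4 = -11 → [8, 5, -2, -5, -5, -7, -11, 9]
k=7: buf[7] = (-11)-9 = -20 → [8, 5, -2, -5, -5, -7, -11, -20]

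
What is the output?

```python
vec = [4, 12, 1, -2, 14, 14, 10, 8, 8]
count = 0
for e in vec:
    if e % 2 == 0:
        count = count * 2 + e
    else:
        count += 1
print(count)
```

1680

e=4: even, count = 0*2+4 = 4
e=12: even, count = 4*2+12 = 20
e=1: not even, count = 20+1 = 21
e=-2: even, count = 21*2+(-2) = 40
e=14: even, count = 40*2+14 = 94
e=14: even, count = 94*2+14 = 202
e=10: even, count = 202*2+10 = 414
e=8: even, count = 414*2+8 = 836
e=8: even, count = 836*2+8 = 1680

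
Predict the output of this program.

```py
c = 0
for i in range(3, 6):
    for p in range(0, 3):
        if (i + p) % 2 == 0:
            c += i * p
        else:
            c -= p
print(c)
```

11

i=3,p=0: odd sum, c = 0-0 = 0
i=3,p=1: even sum, c = 0+3 = 3
i=3,p=2: odd sum, c = 3-2 = 1
i=4,p=0: even sum, c = 1+0 = 1
i=4,p=1: odd sum, c = 1-1 = 0
i=4,p=2: even sum, c = 0+8 = 8
i=5,p=0: odd sum, c = 8-0 = 8
i=5,p=1: even sum, c = 8+5 = 13
i=5,p=2: odd sum, c = 13-2 = 11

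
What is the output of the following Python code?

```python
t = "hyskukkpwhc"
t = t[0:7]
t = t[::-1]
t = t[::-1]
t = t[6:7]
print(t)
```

k

slice [0:7] → 'hyskukk'
reverse → 'kkuksyh'
reverse → 'hyskukk'
slice [6:7] → 'k'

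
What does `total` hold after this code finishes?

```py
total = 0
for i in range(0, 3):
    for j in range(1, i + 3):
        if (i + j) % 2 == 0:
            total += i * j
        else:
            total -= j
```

i=0,j=1: odd sum, total = 0-1 = -1
i=0,j=2: even sum, total = (-1)+0 = -1
i=1,j=1: even sum, total = (-1)+1 = 0
i=1,j=2: odd sum, total = 0-2 = -2
i=1,j=3: even sum, total = (-2)+3 = 1
i=2,j=1: odd sum, total = 1-1 = 0
i=2,j=2: even sum, total = 0+4 = 4
i=2,j=3: odd sum, total = 4-3 = 1
i=2,j=4: even sum, total = 1+8 = 9

9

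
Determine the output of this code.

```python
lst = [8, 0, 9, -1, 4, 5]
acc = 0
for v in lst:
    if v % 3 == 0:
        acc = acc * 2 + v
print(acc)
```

v=8: not %3==0
v=0: %3==0, acc = 0*2+0 = 0
v=9: %3==0, acc = 0*2+9 = 9
v=-1: not %3==0
v=4: not %3==0
v=5: not %3==0

9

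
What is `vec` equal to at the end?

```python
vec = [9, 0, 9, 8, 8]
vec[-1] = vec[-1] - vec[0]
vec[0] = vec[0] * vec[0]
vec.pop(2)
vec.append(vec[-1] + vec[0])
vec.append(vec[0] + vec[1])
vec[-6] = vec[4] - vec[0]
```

[-1, 0, 8, -1, 80, 81]

vec[-1] = vec[-1]-vec[0] = 8-9 = -1 → [9, 0, 9, 8, -1]
vec[0] = vec[0]*vec[0] = 9*9 = 81 → [81, 0, 9, 8, -1]
pop(2) removes 9 → [81, 0, 8, -1]
append vec[-1]+vec[0] = (-1)+81 = 80 → [81, 0, 8, -1, 80]
append vec[0]+vec[1] = 81+0 = 81 → [81, 0, 8, -1, 80, 81]
vec[-6] = vec[4]-vec[0] = 80-81 = -1 → [-1, 0, 8, -1, 80, 81]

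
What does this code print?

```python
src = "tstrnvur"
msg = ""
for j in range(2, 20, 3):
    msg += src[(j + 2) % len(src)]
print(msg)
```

j=2: add src[4]='n' → 'n'
j=5: add src[7]='r' → 'nr'
j=8: add src[2]='t' → 'nrt'
j=11: add src[5]='v' → 'nrtv'
j=14: add src[0]='t' → 'nrtvt'
j=17: add src[3]='r' → 'nrtvtr'

nrtvtr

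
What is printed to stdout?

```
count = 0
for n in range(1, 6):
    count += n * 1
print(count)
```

15

n=1: count = 0+1*1 = 1
n=2: count = 1+2*1 = 3
n=3: count = 3+3*1 = 6
n=4: count = 6+4*1 = 10
n=5: count = 10+5*1 = 15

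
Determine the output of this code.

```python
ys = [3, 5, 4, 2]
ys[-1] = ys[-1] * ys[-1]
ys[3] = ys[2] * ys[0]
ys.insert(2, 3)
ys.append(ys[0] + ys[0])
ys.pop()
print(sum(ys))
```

ys[-1] = ys[-1]*ys[-1] = 2*2 = 4 → [3, 5, 4, 4]
ys[3] = ys[2]*ys[0] = 4*3 = 12 → [3, 5, 4, 12]
insert 3 at 2 → [3, 5, 3, 4, 12]
append ys[0]+ys[0] = 3+3 = 6 → [3, 5, 3, 4, 12, 6]
pop() removes 6 → [3, 5, 3, 4, 12]
sum = 27

27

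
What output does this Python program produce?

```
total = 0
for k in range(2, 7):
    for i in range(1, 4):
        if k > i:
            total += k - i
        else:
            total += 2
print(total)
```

k=2,i=1: 2>1, total = 0+1 = 1
k=2,i=2: not 2>2, total = 1+2 = 3
k=2,i=3: not 2>3, total = 3+2 = 5
k=3,i=1: 3>1, total = 5+2 = 7
k=3,i=2: 3>2, total = 7+1 = 8
k=3,i=3: not 3>3, total = 8+2 = 10
k=4,i=1: 4>1, total = 10+3 = 13
k=4,i=2: 4>2, total = 13+2 = 15
k=4,i=3: 4>3, total = 15+1 = 16
k=5,i=1: 5>1, total = 16+4 = 20
k=5,i=2: 5>2, total = 20+3 = 23
k=5,i=3: 5>3, total = 23+2 = 25
k=6,i=1: 6>1, total = 25+5 = 30
k=6,i=2: 6>2, total = 30+4 = 34
k=6,i=3: 6>3, total = 34+3 = 37

37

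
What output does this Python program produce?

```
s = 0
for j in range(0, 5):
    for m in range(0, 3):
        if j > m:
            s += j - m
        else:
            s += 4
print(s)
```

43

j=0,m=0: not 0>0, s = 0+4 = 4
j=0,m=1: not 0>1, s = 4+4 = 8
j=0,m=2: not 0>2, s = 8+4 = 12
j=1,m=0: 1>0, s = 12+1 = 13
j=1,m=1: not 1>1, s = 13+4 = 17
j=1,m=2: not 1>2, s = 17+4 = 21
j=2,m=0: 2>0, s = 21+2 = 23
j=2,m=1: 2>1, s = 23+1 = 24
j=2,m=2: not 2>2, s = 24+4 = 28
j=3,m=0: 3>0, s = 28+3 = 31
j=3,m=1: 3>1, s = 31+2 = 33
j=3,m=2: 3>2, s = 33+1 = 34
j=4,m=0: 4>0, s = 34+4 = 38
j=4,m=1: 4>1, s = 38+3 = 41
j=4,m=2: 4>2, s = 41+2 = 43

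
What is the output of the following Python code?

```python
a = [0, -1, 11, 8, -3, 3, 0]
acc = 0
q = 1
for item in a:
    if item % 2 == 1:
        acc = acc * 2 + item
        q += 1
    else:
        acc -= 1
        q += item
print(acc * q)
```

156

item=0: not odd, acc = 0-1 = -1; q=1
item=-1: odd, acc = (-1)*2+(-1) = -3; q=2
item=11: odd, acc = (-3)*2+11 = 5; q=3
item=8: not odd, acc = 5-1 = 4; q=11
item=-3: odd, acc = 4*2+(-3) = 5; q=12
item=3: odd, acc = 5*2+3 = 13; q=13
item=0: not odd, acc = 13-1 = 12; q=13
acc*q = 12*13 = 156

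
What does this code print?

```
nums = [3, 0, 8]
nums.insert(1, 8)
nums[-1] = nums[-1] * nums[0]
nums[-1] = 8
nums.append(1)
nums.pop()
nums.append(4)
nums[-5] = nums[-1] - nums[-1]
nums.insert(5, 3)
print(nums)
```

[0, 8, 0, 8, 4, 3]

insert 8 at 1 → [3, 8, 0, 8]
nums[-1] = nums[-1]*nums[0] = 8*3 = 24 → [3, 8, 0, 24]
nums[-1] = 8 → [3, 8, 0, 8]
append 1 → [3, 8, 0, 8, 1]
pop() removes 1 → [3, 8, 0, 8]
append 4 → [3, 8, 0, 8, 4]
nums[-5] = nums[-1]-nums[-1] = 4-4 = 0 → [0, 8, 0, 8, 4]
insert 3 at 5 → [0, 8, 0, 8, 4, 3]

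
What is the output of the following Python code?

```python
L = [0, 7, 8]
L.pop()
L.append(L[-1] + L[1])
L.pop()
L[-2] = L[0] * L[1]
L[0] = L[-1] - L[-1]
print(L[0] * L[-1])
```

0

pop() removes 8 → [0, 7]
append L[-1]+L[1] = 7+7 = 14 → [0, 7, 14]
pop() removes 14 → [0, 7]
L[-2] = L[0]*L[1] = 0*7 = 0 → [0, 7]
L[0] = L[-1]-L[-1] = 7-7 = 0 → [0, 7]
L[0]*L[-1] = 0*7 = 0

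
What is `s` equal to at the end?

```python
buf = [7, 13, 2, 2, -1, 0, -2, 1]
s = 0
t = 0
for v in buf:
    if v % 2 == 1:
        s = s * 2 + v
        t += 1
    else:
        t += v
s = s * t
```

v=7: odd, s = 0*2+7 = 7; t=1
v=13: odd, s = 7*2+13 = 27; t=2
v=2: not odd; t=4
v=2: not odd; t=6
v=-1: odd, s = 27*2+(-1) = 53; t=7
v=0: not odd; t=7
v=-2: not odd; t=5
v=1: odd, s = 53*2+1 = 107; t=6
s*t = 107*6 = 642

642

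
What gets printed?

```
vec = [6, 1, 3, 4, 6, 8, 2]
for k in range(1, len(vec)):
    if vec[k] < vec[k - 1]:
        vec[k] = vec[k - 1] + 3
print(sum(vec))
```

k=1: 1<6, vec[1] = 6+3 = 9 → [6, 9, 3, 4, 6, 8, 2]
k=2: 3<9, vec[2] = 9+3 = 12 → [6, 9, 12, 4, 6, 8, 2]
k=3: 4<12, vec[3] = 12+3 = 15 → [6, 9, 12, 15, 6, 8, 2]
k=4: 6<15, vec[4] = 15+3 = 18 → [6, 9, 12, 15, 18, 8, 2]
k=5: 8<18, vec[5] = 18+3 = 21 → [6, 9, 12, 15, 18, 21, 2]
k=6: 2<21, vec[6] = 21+3 = 24 → [6, 9, 12, 15, 18, 21, 24]
sum = 105

105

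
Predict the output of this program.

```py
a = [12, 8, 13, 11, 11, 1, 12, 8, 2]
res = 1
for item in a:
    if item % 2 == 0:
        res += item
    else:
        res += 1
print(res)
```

47

item=12: even, res = 1+12 = 13
item=8: even, res = 13+8 = 21
item=13: not even, res = 21+1 = 22
item=11: not even, res = 22+1 = 23
item=11: not even, res = 23+1 = 24
item=1: not even, res = 24+1 = 25
item=12: even, res = 25+12 = 37
item=8: even, res = 37+8 = 45
item=2: even, res = 45+2 = 47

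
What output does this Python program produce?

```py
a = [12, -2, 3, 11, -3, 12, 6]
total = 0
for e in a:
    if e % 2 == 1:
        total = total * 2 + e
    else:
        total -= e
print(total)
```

-67

e=12: not odd, total = 0-12 = -12
e=-2: not odd, total = (-12)-(-2) = -10
e=3: odd, total = (-10)*2+3 = -17
e=11: odd, total = (-17)*2+11 = -23
e=-3: odd, total = (-23)*2+(-3) = -49
e=12: not odd, total = (-49)-12 = -61
e=6: not odd, total = (-61)-6 = -67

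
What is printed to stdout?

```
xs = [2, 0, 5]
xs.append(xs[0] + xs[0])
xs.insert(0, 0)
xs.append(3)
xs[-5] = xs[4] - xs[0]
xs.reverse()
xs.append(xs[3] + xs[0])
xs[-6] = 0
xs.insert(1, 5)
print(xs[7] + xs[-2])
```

append xs[0]+xs[0] = 2+2 = 4 → [2, 0, 5, 4]
insert 0 at 0 → [0, 2, 0, 5, 4]
append 3 → [0, 2, 0, 5, 4, 3]
xs[-5] = xs[4]-xs[0] = 4-0 = 4 → [0, 4, 0, 5, 4, 3]
reverse → [3, 4, 5, 0, 4, 0]
append xs[3]+xs[0] = 0+3 = 3 → [3, 4, 5, 0, 4, 0, 3]
xs[-6] = 0 → [3, 0, 5, 0, 4, 0, 3]
insert 5 at 1 → [3, 5, 0, 5, 0, 4, 0, 3]
xs[7]+xs[-2] = 3+0 = 3

3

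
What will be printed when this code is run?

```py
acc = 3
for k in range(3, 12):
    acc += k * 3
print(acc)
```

k=3: acc = 3+3*3 = 12
k=4: acc = 12+4*3 = 24
k=5: acc = 24+5*3 = 39
k=6: acc = 39+6*3 = 57
k=7: acc = 57+7*3 = 78
k=8: acc = 78+8*3 = 102
k=9: acc = 102+9*3 = 129
k=10: acc = 129+10*3 = 159
k=11: acc = 159+11*3 = 192

192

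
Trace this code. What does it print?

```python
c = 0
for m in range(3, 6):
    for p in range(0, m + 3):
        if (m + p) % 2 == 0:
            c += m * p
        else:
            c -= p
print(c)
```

m=3,p=0: odd sum, c = 0-0 = 0
m=3,p=1: even sum, c = 0+3 = 3
m=3,p=2: odd sum, c = 3-2 = 1
m=3,p=3: even sum, c = 1+9 = 10
m=3,p=4: odd sum, c = 10-4 = 6
m=3,p=5: even sum, c = 6+15 = 21
m=4,p=0: even sum, c = 21+0 = 21
m=4,p=1: odd sum, c = 21-1 = 20
m=4,p=2: even sum, c = 20+8 = 28
m=4,p=3: odd sum, c = 28-3 = 25
m=4,p=4: even sum, c = 25+16 = 41
m=4,p=5: odd sum, c = 41-5 = 36
m=4,p=6: even sum, c = 36+24 = 60
m=5,p=0: odd sum, c = 60-0 = 60
m=5,p=1: even sum, c = 60+5 = 65
m=5,p=2: odd sum, c = 65-2 = 63
m=5,p=3: even sum, c = 63+15 = 78
m=5,p=4: odd sum, c = 78-4 = 74
m=5,p=5: even sum, c = 74+25 = 99
m=5,p=6: odd sum, c = 99-6 = 93
m=5,p=7: even sum, c = 93+35 = 128

128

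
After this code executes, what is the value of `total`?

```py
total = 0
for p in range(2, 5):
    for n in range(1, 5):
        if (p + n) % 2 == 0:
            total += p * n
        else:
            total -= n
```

p=2,n=1: odd sum, total = 0-1 = -1
p=2,n=2: even sum, total = (-1)+4 = 3
p=2,n=3: odd sum, total = 3-3 = 0
p=2,n=4: even sum, total = 0+8 = 8
p=3,n=1: even sum, total = 8+3 = 11
p=3,n=2: odd sum, total = 11-2 = 9
p=3,n=3: even sum, total = 9+9 = 18
p=3,n=4: odd sum, total = 18-4 = 14
p=4,n=1: odd sum, total = 14-1 = 13
p=4,n=2: even sum, total = 13+8 = 21
p=4,n=3: odd sum, total = 21-3 = 18
p=4,n=4: even sum, total = 18+16 = 34

34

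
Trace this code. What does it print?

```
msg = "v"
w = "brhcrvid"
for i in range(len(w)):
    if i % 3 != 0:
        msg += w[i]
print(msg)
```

vrhrvd

i=0: skip
i=1: add 'r' → 'vr'
i=2: add 'h' → 'vrh'
i=3: skip
i=4: add 'r' → 'vrhr'
i=5: add 'v' → 'vrhrv'
i=6: skip
i=7: add 'd' → 'vrhrvd'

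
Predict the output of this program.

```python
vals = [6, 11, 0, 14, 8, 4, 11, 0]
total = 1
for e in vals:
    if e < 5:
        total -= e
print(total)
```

e=6: not <5
e=11: not <5
e=0: <5, total = 1-0 = 1
e=14: not <5
e=8: not <5
e=4: <5, total = 1-4 = -3
e=11: not <5
e=0: <5, total = (-3)-0 = -3

-3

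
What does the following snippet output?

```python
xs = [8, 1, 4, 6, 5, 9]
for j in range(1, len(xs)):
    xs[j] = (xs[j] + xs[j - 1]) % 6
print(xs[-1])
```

3

j=1: xs[1] = (1+8)%6 = 3 → [8, 3, 4, 6, 5, 9]
j=2: xs[2] = (4+3)%6 = 1 → [8, 3, 1, 6, 5, 9]
j=3: xs[3] = (6+1)%6 = 1 → [8, 3, 1, 1, 5, 9]
j=4: xs[4] = (5+1)%6 = 0 → [8, 3, 1, 1, 0, 9]
j=5: xs[5] = (9+0)%6 = 3 → [8, 3, 1, 1, 0, 3]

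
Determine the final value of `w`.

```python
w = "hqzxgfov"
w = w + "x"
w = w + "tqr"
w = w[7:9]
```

'vx'

+ 'x' → 'hqzxgfovx'
+ 'tqr' → 'hqzxgfovxtqr'
slice [7:9] → 'vx'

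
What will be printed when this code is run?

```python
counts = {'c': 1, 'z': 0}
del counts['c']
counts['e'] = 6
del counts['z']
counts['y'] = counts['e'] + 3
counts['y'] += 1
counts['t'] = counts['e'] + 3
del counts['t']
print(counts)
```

del 'c' → {'z': 0}
counts['e'] = 6 → {'z': 0, 'e': 6}
del 'z' → {'e': 6}
counts['y'] = counts['e']+3 = 9 → {'e': 6, 'y': 9}
counts['y'] = 9+1 = 10 → {'e': 6, 'y': 10}
counts['t'] = counts['e']+3 = 9 → {'e': 6, 'y': 10, 't': 9}
del 't' → {'e': 6, 'y': 10}

{'e': 6, 'y': 10}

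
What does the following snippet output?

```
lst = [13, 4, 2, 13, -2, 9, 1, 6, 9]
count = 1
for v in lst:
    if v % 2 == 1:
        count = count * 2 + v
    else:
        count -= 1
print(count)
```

349

v=13: odd, count = 1*2+13 = 15
v=4: not odd, count = 15-1 = 14
v=2: not odd, count = 14-1 = 13
v=13: odd, count = 13*2+13 = 39
v=-2: not odd, count = 39-1 = 38
v=9: odd, count = 38*2+9 = 85
v=1: odd, count = 85*2+1 = 171
v=6: not odd, count = 171-1 = 170
v=9: odd, count = 170*2+9 = 349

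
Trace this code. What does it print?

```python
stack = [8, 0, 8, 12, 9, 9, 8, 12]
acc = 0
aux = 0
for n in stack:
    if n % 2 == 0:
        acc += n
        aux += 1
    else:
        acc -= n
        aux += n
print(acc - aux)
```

n=8: even, acc = 0+8 = 8; aux=1
n=0: even, acc = 8+0 = 8; aux=2
n=8: even, acc = 8+8 = 16; aux=3
n=12: even, acc = 16+12 = 28; aux=4
n=9: not even, acc = 28-9 = 19; aux=13
n=9: not even, acc = 19-9 = 10; aux=22
n=8: even, acc = 10+8 = 18; aux=23
n=12: even, acc = 18+12 = 30; aux=24
acc-aux = 30-24 = 6

6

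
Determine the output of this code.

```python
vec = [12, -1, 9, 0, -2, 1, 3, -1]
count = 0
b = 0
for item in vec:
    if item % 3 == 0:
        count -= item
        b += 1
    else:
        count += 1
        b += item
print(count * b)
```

-20

item=12: %3==0, count = 0-12 = -12; b=1
item=-1: not %3==0, count = (-12)+1 = -11; b=0
item=9: %3==0, count = (-11)-9 = -20; b=1
item=0: %3==0, count = (-20)-0 = -20; b=2
item=-2: not %3==0, count = (-20)+1 = -19; b=0
item=1: not %3==0, count = (-19)+1 = -18; b=1
item=3: %3==0, count = (-18)-3 = -21; b=2
item=-1: not %3==0, count = (-21)+1 = -20; b=1
count*b = (-20)*1 = -20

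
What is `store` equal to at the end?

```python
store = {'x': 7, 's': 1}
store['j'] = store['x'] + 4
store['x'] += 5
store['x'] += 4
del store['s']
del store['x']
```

{'j': 11}

store['j'] = store['x']+4 = 11 → {'x': 7, 's': 1, 'j': 11}
store['x'] = 7+5 = 12 → {'x': 12, 's': 1, 'j': 11}
store['x'] = 12+4 = 16 → {'x': 16, 's': 1, 'j': 11}
del 's' → {'x': 16, 'j': 11}
del 'x' → {'j': 11}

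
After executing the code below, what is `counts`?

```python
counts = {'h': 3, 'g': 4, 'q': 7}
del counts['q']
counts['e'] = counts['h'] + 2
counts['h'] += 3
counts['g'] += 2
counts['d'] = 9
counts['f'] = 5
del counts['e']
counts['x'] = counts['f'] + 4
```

del 'q' → {'h': 3, 'g': 4}
counts['e'] = counts['h']+2 = 5 → {'h': 3, 'g': 4, 'e': 5}
counts['h'] = 3+3 = 6 → {'h': 6, 'g': 4, 'e': 5}
counts['g'] = 4+2 = 6 → {'h': 6, 'g': 6, 'e': 5}
counts['d'] = 9 → {'h': 6, 'g': 6, 'e': 5, 'd': 9}
counts['f'] = 5 → {'h': 6, 'g': 6, 'e': 5, 'd': 9, 'f': 5}
del 'e' → {'h': 6, 'g': 6, 'd': 9, 'f': 5}
counts['x'] = counts['f']+4 = 9 → {'h': 6, 'g': 6, 'd': 9, 'f': 5, 'x': 9}

{'h': 6, 'g': 6, 'd': 9, 'f': 5, 'x': 9}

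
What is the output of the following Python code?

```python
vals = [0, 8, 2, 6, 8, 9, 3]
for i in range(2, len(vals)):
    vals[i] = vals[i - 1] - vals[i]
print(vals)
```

[0, 8, 6, 0, -8, -17, -20]

i=2: vals[2] = 8-2 = 6 → [0, 8, 6, 6, 8, 9, 3]
i=3: vals[3] = 6-6 = 0 → [0, 8, 6, 0, 8, 9, 3]
i=4: vals[4] = 0-8 = -8 → [0, 8, 6, 0, -8, 9, 3]
i=5: vals[5] = (-8)-9 = -17 → [0, 8, 6, 0, -8, -17, 3]
i=6: vals[6] = (-17)-3 = -20 → [0, 8, 6, 0, -8, -17, -20]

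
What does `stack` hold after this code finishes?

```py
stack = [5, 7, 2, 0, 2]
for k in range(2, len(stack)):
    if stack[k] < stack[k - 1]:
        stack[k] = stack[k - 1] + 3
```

k=2: 2<7, stack[2] = 7+3 = 10 → [5, 7, 10, 0, 2]
k=3: 0<10, stack[3] = 10+3 = 13 → [5, 7, 10, 13, 2]
k=4: 2<13, stack[4] = 13+3 = 16 → [5, 7, 10, 13, 16]

[5, 7, 10, 13, 16]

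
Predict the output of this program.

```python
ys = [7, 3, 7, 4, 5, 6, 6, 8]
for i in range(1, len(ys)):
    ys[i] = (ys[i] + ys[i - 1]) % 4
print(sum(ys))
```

i=1: ys[1] = (3+7)%4 = 2 → [7, 2, 7, 4, 5, 6, 6, 8]
i=2: ys[2] = (7+2)%4 = 1 → [7, 2, 1, 4, 5, 6, 6, 8]
i=3: ys[3] = (4+1)%4 = 1 → [7, 2, 1, 1, 5, 6, 6, 8]
i=4: ys[4] = (5+1)%4 = 2 → [7, 2, 1, 1, 2, 6, 6, 8]
i=5: ys[5] = (6+2)%4 = 0 → [7, 2, 1, 1, 2, 0, 6, 8]
i=6: ys[6] = (6+0)%4 = 2 → [7, 2, 1, 1, 2, 0, 2, 8]
i=7: ys[7] = (8+2)%4 = 2 → [7, 2, 1, 1, 2, 0, 2, 2]
sum = 17

17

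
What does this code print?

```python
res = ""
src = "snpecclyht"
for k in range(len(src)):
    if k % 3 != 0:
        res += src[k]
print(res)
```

npccyh

k=0: skip
k=1: add 'n' → 'n'
k=2: add 'p' → 'np'
k=3: skip
k=4: add 'c' → 'npc'
k=5: add 'c' → 'npcc'
k=6: skip
k=7: add 'y' → 'npccy'
k=8: add 'h' → 'npccyh'
k=9: skip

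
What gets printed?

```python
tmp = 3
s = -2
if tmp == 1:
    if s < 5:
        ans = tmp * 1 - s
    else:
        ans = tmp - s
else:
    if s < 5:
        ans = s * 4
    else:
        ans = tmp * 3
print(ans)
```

-8

tmp=3, s=-2
tmp == 1 is False; s < 5 is True
→ ans = s * 4 = -8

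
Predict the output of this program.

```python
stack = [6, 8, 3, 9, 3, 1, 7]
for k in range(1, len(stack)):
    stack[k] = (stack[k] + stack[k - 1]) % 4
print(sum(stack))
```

15

k=1: stack[1] = (8+6)%4 = 2 → [6, 2, 3, 9, 3, 1, 7]
k=2: stack[2] = (3+2)%4 = 1 → [6, 2, 1, 9, 3, 1, 7]
k=3: stack[3] = (9+1)%4 = 2 → [6, 2, 1, 2, 3, 1, 7]
k=4: stack[4] = (3+2)%4 = 1 → [6, 2, 1, 2, 1, 1, 7]
k=5: stack[5] = (1+1)%4 = 2 → [6, 2, 1, 2, 1, 2, 7]
k=6: stack[6] = (7+2)%4 = 1 → [6, 2, 1, 2, 1, 2, 1]
sum = 15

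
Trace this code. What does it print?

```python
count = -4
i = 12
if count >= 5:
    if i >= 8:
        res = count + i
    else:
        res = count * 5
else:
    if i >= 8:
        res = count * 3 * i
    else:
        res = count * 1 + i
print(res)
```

-144

count=-4, i=12
count >= 5 is False; i >= 8 is True
→ res = count * 3 * i = -144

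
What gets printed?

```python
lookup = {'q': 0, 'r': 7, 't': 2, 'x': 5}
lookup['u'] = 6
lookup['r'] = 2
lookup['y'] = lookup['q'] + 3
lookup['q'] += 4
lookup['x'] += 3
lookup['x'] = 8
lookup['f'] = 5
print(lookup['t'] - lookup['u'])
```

-4

lookup['u'] = 6 → {'q': 0, 'r': 7, 't': 2, 'x': 5, 'u': 6}
lookup['r'] = 2 → {'q': 0, 'r': 2, 't': 2, 'x': 5, 'u': 6}
lookup['y'] = lookup['q']+3 = 3 → {'q': 0, 'r': 2, 't': 2, 'x': 5, 'u': 6, 'y': 3}
lookup['q'] = 0+4 = 4 → {'q': 4, 'r': 2, 't': 2, 'x': 5, 'u': 6, 'y': 3}
lookup['x'] = 5+3 = 8 → {'q': 4, 'r': 2, 't': 2, 'x': 8, 'u': 6, 'y': 3}
lookup['x'] = 8 → {'q': 4, 'r': 2, 't': 2, 'x': 8, 'u': 6, 'y': 3}
lookup['f'] = 5 → {'q': 4, 'r': 2, 't': 2, 'x': 8, 'u': 6, 'y': 3, 'f': 5}
lookup['t']-lookup['u'] = 2-6 = -4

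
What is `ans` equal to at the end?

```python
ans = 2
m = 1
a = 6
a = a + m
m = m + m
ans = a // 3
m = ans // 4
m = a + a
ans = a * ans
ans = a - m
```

a = 6+1 = 7
m = 1+1 = 2
ans = 7//3 = 2
m = 2//4 = 0
m = 7+7 = 14
ans = 7*2 = 14
ans = 7-14 = -7

-7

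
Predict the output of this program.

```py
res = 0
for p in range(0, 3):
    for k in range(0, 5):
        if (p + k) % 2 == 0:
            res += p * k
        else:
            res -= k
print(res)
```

p=0,k=0: even sum, res = 0+0 = 0
p=0,k=1: odd sum, res = 0-1 = -1
p=0,k=2: even sum, res = (-1)+0 = -1
p=0,k=3: odd sum, res = (-1)-3 = -4
p=0,k=4: even sum, res = (-4)+0 = -4
p=1,k=0: odd sum, res = (-4)-0 = -4
p=1,k=1: even sum, res = (-4)+1 = -3
p=1,k=2: odd sum, res = (-3)-2 = -5
p=1,k=3: even sum, res = (-5)+3 = -2
p=1,k=4: odd sum, res = (-2)-4 = -6
p=2,k=0: even sum, res = (-6)+0 = -6
p=2,k=1: odd sum, res = (-6)-1 = -7
p=2,k=2: even sum, res = (-7)+4 = -3
p=2,k=3: odd sum, res = (-3)-3 = -6
p=2,k=4: even sum, res = (-6)+8 = 2

2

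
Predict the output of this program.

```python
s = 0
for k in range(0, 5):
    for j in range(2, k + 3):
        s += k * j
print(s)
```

145

k=0,j=2: s = 0+0 = 0
k=1,j=2: s = 0+2 = 2
k=1,j=3: s = 2+3 = 5
k=2,j=2: s = 5+4 = 9
k=2,j=3: s = 9+6 = 15
k=2,j=4: s = 15+8 = 23
k=3,j=2: s = 23+6 = 29
k=3,j=3: s = 29+9 = 38
k=3,j=4: s = 38+12 = 50
k=3,j=5: s = 50+15 = 65
k=4,j=2: s = 65+8 = 73
k=4,j=3: s = 73+12 = 85
k=4,j=4: s = 85+16 = 101
k=4,j=5: s = 101+20 = 121
k=4,j=6: s = 121+24 = 145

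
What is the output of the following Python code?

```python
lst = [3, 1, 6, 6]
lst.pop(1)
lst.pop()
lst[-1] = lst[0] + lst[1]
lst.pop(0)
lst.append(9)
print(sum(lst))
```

pop(1) removes 1 → [3, 6, 6]
pop() removes 6 → [3, 6]
lst[-1] = lst[0]+lst[1] = 3+6 = 9 → [3, 9]
pop(0) removes 3 → [9]
append 9 → [9, 9]
sum = 18

18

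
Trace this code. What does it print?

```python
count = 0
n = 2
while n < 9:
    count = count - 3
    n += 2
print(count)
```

n=2: count = 0-3 = -3
n=4: count = (-3)-3 = -6
n=6: count = (-6)-3 = -9
n=8: count = (-9)-3 = -12

-12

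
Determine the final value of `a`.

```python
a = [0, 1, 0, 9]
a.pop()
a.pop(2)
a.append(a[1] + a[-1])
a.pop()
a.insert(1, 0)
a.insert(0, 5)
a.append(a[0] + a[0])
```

[5, 0, 0, 1, 10]

pop() removes 9 → [0, 1, 0]
pop(2) removes 0 → [0, 1]
append a[1]+a[-1] = 1+1 = 2 → [0, 1, 2]
pop() removes 2 → [0, 1]
insert 0 at 1 → [0, 0, 1]
insert 5 at 0 → [5, 0, 0, 1]
append a[0]+a[0] = 5+5 = 10 → [5, 0, 0, 1, 10]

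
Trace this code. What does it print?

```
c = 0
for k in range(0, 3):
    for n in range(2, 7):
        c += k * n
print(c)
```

60

k=0,n=2: c = 0+0 = 0
k=0,n=3: c = 0+0 = 0
k=0,n=4: c = 0+0 = 0
k=0,n=5: c = 0+0 = 0
k=0,n=6: c = 0+0 = 0
k=1,n=2: c = 0+2 = 2
k=1,n=3: c = 2+3 = 5
k=1,n=4: c = 5+4 = 9
k=1,n=5: c = 9+5 = 14
k=1,n=6: c = 14+6 = 20
k=2,n=2: c = 20+4 = 24
k=2,n=3: c = 24+6 = 30
k=2,n=4: c = 30+8 = 38
k=2,n=5: c = 38+10 = 48
k=2,n=6: c = 48+12 = 60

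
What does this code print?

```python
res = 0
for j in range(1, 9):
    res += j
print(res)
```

36

j=1: res = 0+1 = 1
j=2: res = 1+2 = 3
j=3: res = 3+3 = 6
j=4: res = 6+4 = 10
j=5: res = 10+5 = 15
j=6: res = 15+6 = 21
j=7: res = 21+7 = 28
j=8: res = 28+8 = 36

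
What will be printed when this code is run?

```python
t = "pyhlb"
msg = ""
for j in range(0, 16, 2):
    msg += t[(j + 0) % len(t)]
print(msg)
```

phbylphb

j=0: add t[0]='p' → 'p'
j=2: add t[2]='h' → 'ph'
j=4: add t[4]='b' → 'phb'
j=6: add t[1]='y' → 'phby'
j=8: add t[3]='l' → 'phbyl'
j=10: add t[0]='p' → 'phbylp'
j=12: add t[2]='h' → 'phbylph'
j=14: add t[4]='b' → 'phbylphb'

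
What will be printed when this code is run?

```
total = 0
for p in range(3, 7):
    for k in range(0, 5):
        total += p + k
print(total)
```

130

p=3,k=0: total = 0+3 = 3
p=3,k=1: total = 3+4 = 7
p=3,k=2: total = 7+5 = 12
p=3,k=3: total = 12+6 = 18
p=3,k=4: total = 18+7 = 25
p=4,k=0: total = 25+4 = 29
p=4,k=1: total = 29+5 = 34
p=4,k=2: total = 34+6 = 40
p=4,k=3: total = 40+7 = 47
p=4,k=4: total = 47+8 = 55
p=5,k=0: total = 55+5 = 60
p=5,k=1: total = 60+6 = 66
p=5,k=2: total = 66+7 = 73
p=5,k=3: total = 73+8 = 81
p=5,k=4: total = 81+9 = 90
p=6,k=0: total = 90+6 = 96
p=6,k=1: total = 96+7 = 103
p=6,k=2: total = 103+8 = 111
p=6,k=3: total = 111+9 = 120
p=6,k=4: total = 120+10 = 130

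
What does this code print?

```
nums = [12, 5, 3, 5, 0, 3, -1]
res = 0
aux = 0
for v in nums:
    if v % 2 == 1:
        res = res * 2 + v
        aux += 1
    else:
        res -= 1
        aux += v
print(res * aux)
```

1581

v=12: not odd, res = 0-1 = -1; aux=12
v=5: odd, res = (-1)*2+5 = 3; aux=13
v=3: odd, res = 3*2+3 = 9; aux=14
v=5: odd, res = 9*2+5 = 23; aux=15
v=0: not odd, res = 23-1 = 22; aux=15
v=3: odd, res = 22*2+3 = 47; aux=16
v=-1: odd, res = 47*2+(-1) = 93; aux=17
res*aux = 93*17 = 1581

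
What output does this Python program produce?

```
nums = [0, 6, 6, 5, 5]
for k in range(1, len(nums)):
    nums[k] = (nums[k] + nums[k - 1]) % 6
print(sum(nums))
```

9

k=1: nums[1] = (6+0)%6 = 0 → [0, 0, 6, 5, 5]
k=2: nums[2] = (6+0)%6 = 0 → [0, 0, 0, 5, 5]
k=3: nums[3] = (5+0)%6 = 5 → [0, 0, 0, 5, 5]
k=4: nums[4] = (5+5)%6 = 4 → [0, 0, 0, 5, 4]
sum = 9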